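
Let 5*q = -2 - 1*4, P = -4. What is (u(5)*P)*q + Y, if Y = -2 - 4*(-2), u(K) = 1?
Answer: 54/5 ≈ 10.800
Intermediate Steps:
Y = 6 (Y = -2 + 8 = 6)
q = -6/5 (q = (-2 - 1*4)/5 = (-2 - 4)/5 = (⅕)*(-6) = -6/5 ≈ -1.2000)
(u(5)*P)*q + Y = (1*(-4))*(-6/5) + 6 = -4*(-6/5) + 6 = 24/5 + 6 = 54/5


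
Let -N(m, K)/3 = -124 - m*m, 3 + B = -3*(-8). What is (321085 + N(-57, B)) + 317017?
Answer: 648221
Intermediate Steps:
B = 21 (B = -3 - 3*(-8) = -3 + 24 = 21)
N(m, K) = 372 + 3*m² (N(m, K) = -3*(-124 - m*m) = -3*(-124 - m²) = 372 + 3*m²)
(321085 + N(-57, B)) + 317017 = (321085 + (372 + 3*(-57)²)) + 317017 = (321085 + (372 + 3*3249)) + 317017 = (321085 + (372 + 9747)) + 317017 = (321085 + 10119) + 317017 = 331204 + 317017 = 648221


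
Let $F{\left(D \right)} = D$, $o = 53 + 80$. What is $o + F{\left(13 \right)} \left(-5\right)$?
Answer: $68$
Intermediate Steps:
$o = 133$
$o + F{\left(13 \right)} \left(-5\right) = 133 + 13 \left(-5\right) = 133 - 65 = 68$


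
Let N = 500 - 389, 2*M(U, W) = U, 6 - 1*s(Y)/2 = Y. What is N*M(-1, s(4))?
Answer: -111/2 ≈ -55.500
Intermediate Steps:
s(Y) = 12 - 2*Y
M(U, W) = U/2
N = 111
N*M(-1, s(4)) = 111*((½)*(-1)) = 111*(-½) = -111/2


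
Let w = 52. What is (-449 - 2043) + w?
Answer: -2440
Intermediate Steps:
(-449 - 2043) + w = (-449 - 2043) + 52 = -2492 + 52 = -2440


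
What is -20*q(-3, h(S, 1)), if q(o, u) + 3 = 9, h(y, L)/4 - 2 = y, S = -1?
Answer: -120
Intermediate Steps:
h(y, L) = 8 + 4*y
q(o, u) = 6 (q(o, u) = -3 + 9 = 6)
-20*q(-3, h(S, 1)) = -20*6 = -120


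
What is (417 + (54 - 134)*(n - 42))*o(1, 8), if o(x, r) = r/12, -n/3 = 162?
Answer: 28438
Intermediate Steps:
n = -486 (n = -3*162 = -486)
o(x, r) = r/12 (o(x, r) = r*(1/12) = r/12)
(417 + (54 - 134)*(n - 42))*o(1, 8) = (417 + (54 - 134)*(-486 - 42))*((1/12)*8) = (417 - 80*(-528))*(⅔) = (417 + 42240)*(⅔) = 42657*(⅔) = 28438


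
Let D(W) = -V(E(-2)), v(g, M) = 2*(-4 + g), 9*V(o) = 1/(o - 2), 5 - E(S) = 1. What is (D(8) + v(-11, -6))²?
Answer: 292681/324 ≈ 903.34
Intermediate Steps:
E(S) = 4 (E(S) = 5 - 1*1 = 5 - 1 = 4)
V(o) = 1/(9*(-2 + o)) (V(o) = 1/(9*(o - 2)) = 1/(9*(-2 + o)))
v(g, M) = -8 + 2*g
D(W) = -1/18 (D(W) = -1/(9*(-2 + 4)) = -1/(9*2) = -1*1/18 = -1/18)
(D(8) + v(-11, -6))² = (-1/18 + (-8 + 2*(-11)))² = (-1/18 + (-8 - 22))² = (-1/18 - 30)² = (-541/18)² = 292681/324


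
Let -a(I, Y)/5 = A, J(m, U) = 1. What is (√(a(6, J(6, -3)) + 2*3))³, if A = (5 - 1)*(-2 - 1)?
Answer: 66*√66 ≈ 536.19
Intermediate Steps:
A = -12 (A = 4*(-3) = -12)
a(I, Y) = 60 (a(I, Y) = -5*(-12) = 60)
(√(a(6, J(6, -3)) + 2*3))³ = (√(60 + 2*3))³ = (√(60 + 6))³ = (√66)³ = 66*√66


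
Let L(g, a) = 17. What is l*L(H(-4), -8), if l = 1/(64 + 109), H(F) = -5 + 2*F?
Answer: 17/173 ≈ 0.098266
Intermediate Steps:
l = 1/173 ≈ 0.0057803
l*L(H(-4), -8) = (1/173)*17 = 17/173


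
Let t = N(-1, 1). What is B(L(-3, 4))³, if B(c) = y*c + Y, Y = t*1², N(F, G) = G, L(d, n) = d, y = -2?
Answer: 343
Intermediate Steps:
t = 1
Y = 1 (Y = 1*1² = 1*1 = 1)
B(c) = 1 - 2*c (B(c) = -2*c + 1 = 1 - 2*c)
B(L(-3, 4))³ = (1 - 2*(-3))³ = (1 + 6)³ = 7³ = 343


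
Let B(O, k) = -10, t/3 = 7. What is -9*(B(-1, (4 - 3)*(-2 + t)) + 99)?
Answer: -801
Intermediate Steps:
t = 21 (t = 3*7 = 21)
-9*(B(-1, (4 - 3)*(-2 + t)) + 99) = -9*(-10 + 99) = -9*89 = -801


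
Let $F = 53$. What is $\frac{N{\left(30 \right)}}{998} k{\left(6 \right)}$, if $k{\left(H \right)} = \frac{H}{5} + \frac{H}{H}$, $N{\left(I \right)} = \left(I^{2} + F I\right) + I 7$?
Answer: $\frac{2970}{499} \approx 5.9519$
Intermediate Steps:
$N{\left(I \right)} = I^{2} + 60 I$ ($N{\left(I \right)} = \left(I^{2} + 53 I\right) + I 7 = \left(I^{2} + 53 I\right) + 7 I = I^{2} + 60 I$)
$k{\left(H \right)} = 1 + \frac{H}{5}$ ($k{\left(H \right)} = H \frac{1}{5} + 1 = \frac{H}{5} + 1 = 1 + \frac{H}{5}$)
$\frac{N{\left(30 \right)}}{998} k{\left(6 \right)} = \frac{30 \left(60 + 30\right)}{998} \left(1 + \frac{1}{5} \cdot 6\right) = 30 \cdot 90 \cdot \frac{1}{998} \left(1 + \frac{6}{5}\right) = 2700 \cdot \frac{1}{998} \cdot \frac{11}{5} = \frac{1350}{499} \cdot \frac{11}{5} = \frac{2970}{499}$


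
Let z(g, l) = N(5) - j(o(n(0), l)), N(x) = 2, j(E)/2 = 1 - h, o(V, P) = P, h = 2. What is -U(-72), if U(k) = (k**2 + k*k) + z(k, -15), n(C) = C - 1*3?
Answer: -10372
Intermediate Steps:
n(C) = -3 + C (n(C) = C - 3 = -3 + C)
j(E) = -2 (j(E) = 2*(1 - 1*2) = 2*(1 - 2) = 2*(-1) = -2)
z(g, l) = 4 (z(g, l) = 2 - 1*(-2) = 2 + 2 = 4)
U(k) = 4 + 2*k**2 (U(k) = (k**2 + k*k) + 4 = (k**2 + k**2) + 4 = 2*k**2 + 4 = 4 + 2*k**2)
-U(-72) = -(4 + 2*(-72)**2) = -(4 + 2*5184) = -(4 + 10368) = -1*10372 = -10372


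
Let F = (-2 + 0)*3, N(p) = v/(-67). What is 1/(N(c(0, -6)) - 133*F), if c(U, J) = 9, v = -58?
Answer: 67/53524 ≈ 0.0012518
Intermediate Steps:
N(p) = 58/67 (N(p) = -58/(-67) = -58*(-1/67) = 58/67)
F = -6 (F = -2*3 = -6)
1/(N(c(0, -6)) - 133*F) = 1/(58/67 - 133*(-6)) = 1/(58/67 + 798) = 1/(53524/67) = 67/53524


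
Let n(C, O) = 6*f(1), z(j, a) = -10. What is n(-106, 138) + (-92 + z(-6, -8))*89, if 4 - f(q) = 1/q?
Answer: -9060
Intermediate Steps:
f(q) = 4 - 1/q
n(C, O) = 18 (n(C, O) = 6*(4 - 1/1) = 6*(4 - 1*1) = 6*(4 - 1) = 6*3 = 18)
n(-106, 138) + (-92 + z(-6, -8))*89 = 18 + (-92 - 10)*89 = 18 - 102*89 = 18 - 9078 = -9060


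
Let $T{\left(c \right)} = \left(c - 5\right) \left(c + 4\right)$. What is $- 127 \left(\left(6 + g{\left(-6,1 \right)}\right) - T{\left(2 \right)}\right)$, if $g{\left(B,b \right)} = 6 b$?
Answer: $-3810$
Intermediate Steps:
$T{\left(c \right)} = \left(-5 + c\right) \left(4 + c\right)$
$- 127 \left(\left(6 + g{\left(-6,1 \right)}\right) - T{\left(2 \right)}\right) = - 127 \left(\left(6 + 6 \cdot 1\right) - \left(-20 + 2^{2} - 2\right)\right) = - 127 \left(\left(6 + 6\right) - \left(-20 + 4 - 2\right)\right) = - 127 \left(12 - -18\right) = - 127 \left(12 + 18\right) = \left(-127\right) 30 = -3810$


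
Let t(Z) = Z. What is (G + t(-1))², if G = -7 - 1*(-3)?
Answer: 25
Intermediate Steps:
G = -4 (G = -7 + 3 = -4)
(G + t(-1))² = (-4 - 1)² = (-5)² = 25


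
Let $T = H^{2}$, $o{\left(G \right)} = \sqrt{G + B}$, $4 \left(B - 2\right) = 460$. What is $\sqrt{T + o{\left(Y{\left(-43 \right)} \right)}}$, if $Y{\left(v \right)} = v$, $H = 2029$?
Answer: $\sqrt{4116841 + \sqrt{74}} \approx 2029.0$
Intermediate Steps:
$B = 117$ ($B = 2 + \frac{1}{4} \cdot 460 = 2 + 115 = 117$)
$o{\left(G \right)} = \sqrt{117 + G}$ ($o{\left(G \right)} = \sqrt{G + 117} = \sqrt{117 + G}$)
$T = 4116841$ ($T = 2029^{2} = 4116841$)
$\sqrt{T + o{\left(Y{\left(-43 \right)} \right)}} = \sqrt{4116841 + \sqrt{117 - 43}} = \sqrt{4116841 + \sqrt{74}}$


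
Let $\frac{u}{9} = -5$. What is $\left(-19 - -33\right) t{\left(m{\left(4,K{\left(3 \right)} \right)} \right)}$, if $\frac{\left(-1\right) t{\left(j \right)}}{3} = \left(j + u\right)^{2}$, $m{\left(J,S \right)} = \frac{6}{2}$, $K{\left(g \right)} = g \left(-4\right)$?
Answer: $-74088$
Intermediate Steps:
$u = -45$ ($u = 9 \left(-5\right) = -45$)
$K{\left(g \right)} = - 4 g$
$m{\left(J,S \right)} = 3$ ($m{\left(J,S \right)} = 6 \cdot \frac{1}{2} = 3$)
$t{\left(j \right)} = - 3 \left(-45 + j\right)^{2}$ ($t{\left(j \right)} = - 3 \left(j - 45\right)^{2} = - 3 \left(-45 + j\right)^{2}$)
$\left(-19 - -33\right) t{\left(m{\left(4,K{\left(3 \right)} \right)} \right)} = \left(-19 - -33\right) \left(- 3 \left(-45 + 3\right)^{2}\right) = \left(-19 + 33\right) \left(- 3 \left(-42\right)^{2}\right) = 14 \left(\left(-3\right) 1764\right) = 14 \left(-5292\right) = -74088$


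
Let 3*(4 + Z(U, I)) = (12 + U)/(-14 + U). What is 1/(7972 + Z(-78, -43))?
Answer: 46/366539 ≈ 0.00012550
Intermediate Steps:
Z(U, I) = -4 + (12 + U)/(3*(-14 + U)) (Z(U, I) = -4 + ((12 + U)/(-14 + U))/3 = -4 + (12 + U)/(3*(-14 + U)))
1/(7972 + Z(-78, -43)) = 1/(7972 + (180 - 11*(-78))/(3*(-14 - 78))) = 1/(7972 + (1/3)*(180 + 858)/(-92)) = 1/(7972 + (1/3)*(-1/92)*1038) = 1/(7972 - 173/46) = 1/(366539/46) = 46/366539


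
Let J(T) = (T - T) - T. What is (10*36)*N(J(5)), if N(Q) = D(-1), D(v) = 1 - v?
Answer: 720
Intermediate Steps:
J(T) = -T (J(T) = 0 - T = -T)
N(Q) = 2 (N(Q) = 1 - 1*(-1) = 1 + 1 = 2)
(10*36)*N(J(5)) = (10*36)*2 = 360*2 = 720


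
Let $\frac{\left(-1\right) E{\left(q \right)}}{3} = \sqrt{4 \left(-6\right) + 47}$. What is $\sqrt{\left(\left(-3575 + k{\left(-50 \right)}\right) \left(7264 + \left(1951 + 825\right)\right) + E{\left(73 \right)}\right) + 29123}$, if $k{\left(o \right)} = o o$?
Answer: $\sqrt{-10763877 - 3 \sqrt{23}} \approx 3280.8 i$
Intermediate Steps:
$k{\left(o \right)} = o^{2}$
$E{\left(q \right)} = - 3 \sqrt{23}$ ($E{\left(q \right)} = - 3 \sqrt{4 \left(-6\right) + 47} = - 3 \sqrt{-24 + 47} = - 3 \sqrt{23}$)
$\sqrt{\left(\left(-3575 + k{\left(-50 \right)}\right) \left(7264 + \left(1951 + 825\right)\right) + E{\left(73 \right)}\right) + 29123} = \sqrt{\left(\left(-3575 + \left(-50\right)^{2}\right) \left(7264 + \left(1951 + 825\right)\right) - 3 \sqrt{23}\right) + 29123} = \sqrt{\left(\left(-3575 + 2500\right) \left(7264 + 2776\right) - 3 \sqrt{23}\right) + 29123} = \sqrt{\left(\left(-1075\right) 10040 - 3 \sqrt{23}\right) + 29123} = \sqrt{\left(-10793000 - 3 \sqrt{23}\right) + 29123} = \sqrt{-10763877 - 3 \sqrt{23}}$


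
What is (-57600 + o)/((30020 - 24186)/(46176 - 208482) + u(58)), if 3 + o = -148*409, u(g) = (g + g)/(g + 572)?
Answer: -111848445975/140297 ≈ -7.9723e+5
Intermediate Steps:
u(g) = 2*g/(572 + g) (u(g) = (2*g)/(572 + g) = 2*g/(572 + g))
o = -60535 (o = -3 - 148*409 = -3 - 60532 = -60535)
(-57600 + o)/((30020 - 24186)/(46176 - 208482) + u(58)) = (-57600 - 60535)/((30020 - 24186)/(46176 - 208482) + 2*58/(572 + 58)) = -118135/(5834/(-162306) + 2*58/630) = -118135/(5834*(-1/162306) + 2*58*(1/630)) = -118135/(-2917/81153 + 58/315) = -118135/140297/946785 = -118135*946785/140297 = -111848445975/140297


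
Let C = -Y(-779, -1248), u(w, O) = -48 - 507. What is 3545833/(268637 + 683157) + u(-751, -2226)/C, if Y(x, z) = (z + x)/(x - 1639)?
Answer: 1284485433551/1929286438 ≈ 665.78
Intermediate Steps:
Y(x, z) = (x + z)/(-1639 + x)
u(w, O) = -555
C = -2027/2418 (C = -(-779 - 1248)/(-1639 - 779) = -(-2027)/(-2418) = -(-1)*(-2027)/2418 = -1*2027/2418 = -2027/2418 ≈ -0.83830)
3545833/(268637 + 683157) + u(-751, -2226)/C = 3545833/(268637 + 683157) - 555/(-2027/2418) = 3545833/951794 - 555*(-2418/2027) = 3545833*(1/951794) + 1341990/2027 = 3545833/951794 + 1341990/2027 = 1284485433551/1929286438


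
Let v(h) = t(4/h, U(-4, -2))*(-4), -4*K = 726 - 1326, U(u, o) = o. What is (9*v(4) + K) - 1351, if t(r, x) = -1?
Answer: -1165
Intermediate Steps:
K = 150 (K = -(726 - 1326)/4 = -¼*(-600) = 150)
v(h) = 4 (v(h) = -1*(-4) = 4)
(9*v(4) + K) - 1351 = (9*4 + 150) - 1351 = (36 + 150) - 1351 = 186 - 1351 = -1165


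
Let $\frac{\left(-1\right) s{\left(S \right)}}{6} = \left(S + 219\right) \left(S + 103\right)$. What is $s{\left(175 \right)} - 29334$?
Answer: $-686526$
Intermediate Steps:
$s{\left(S \right)} = - 6 \left(103 + S\right) \left(219 + S\right)$ ($s{\left(S \right)} = - 6 \left(S + 219\right) \left(S + 103\right) = - 6 \left(219 + S\right) \left(103 + S\right) = - 6 \left(103 + S\right) \left(219 + S\right)$)
$s{\left(175 \right)} - 29334 = \left(-135342 - 338100 - 6 \cdot 175^{2}\right) - 29334 = \left(-135342 - 338100 - 183750\right) - 29334 = -657192 - 29334 = -686526$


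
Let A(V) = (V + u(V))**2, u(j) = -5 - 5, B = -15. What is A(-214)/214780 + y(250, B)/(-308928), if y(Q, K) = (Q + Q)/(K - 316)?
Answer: 320678918723/1372647811440 ≈ 0.23362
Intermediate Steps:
u(j) = -10
y(Q, K) = 2*Q/(-316 + K) (y(Q, K) = (2*Q)/(-316 + K) = 2*Q/(-316 + K))
A(V) = (-10 + V)**2 (A(V) = (V - 10)**2 = (-10 + V)**2)
A(-214)/214780 + y(250, B)/(-308928) = (-10 - 214)**2/214780 + (2*250/(-316 - 15))/(-308928) = (-224)**2*(1/214780) + (2*250/(-331))*(-1/308928) = 50176*(1/214780) + (2*250*(-1/331))*(-1/308928) = 12544/53695 - 500/331*(-1/308928) = 12544/53695 + 125/25563792 = 320678918723/1372647811440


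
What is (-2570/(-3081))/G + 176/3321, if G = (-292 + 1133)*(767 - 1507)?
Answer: 11248635469/212259450078 ≈ 0.052995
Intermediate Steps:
G = -622340 (G = 841*(-740) = -622340)
(-2570/(-3081))/G + 176/3321 = -2570/(-3081)/(-622340) + 176/3321 = -2570*(-1/3081)*(-1/622340) + 176*(1/3321) = (2570/3081)*(-1/622340) + 176/3321 = -257/191742954 + 176/3321 = 11248635469/212259450078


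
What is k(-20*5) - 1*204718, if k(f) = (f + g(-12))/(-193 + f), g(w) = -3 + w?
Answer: -59982259/293 ≈ -2.0472e+5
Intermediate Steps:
k(f) = (-15 + f)/(-193 + f) (k(f) = (f + (-3 - 12))/(-193 + f) = (f - 15)/(-193 + f) = (-15 + f)/(-193 + f))
k(-20*5) - 1*204718 = (-15 - 20*5)/(-193 - 20*5) - 1*204718 = (-15 - 100)/(-193 - 100) - 204718 = -115/(-293) - 204718 = -1/293*(-115) - 204718 = 115/293 - 204718 = -59982259/293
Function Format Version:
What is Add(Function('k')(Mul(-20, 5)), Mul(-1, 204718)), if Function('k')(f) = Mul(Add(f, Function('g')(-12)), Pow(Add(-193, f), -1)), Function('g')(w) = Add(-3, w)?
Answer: Rational(-59982259, 293) ≈ -2.0472e+5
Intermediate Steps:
Function('k')(f) = Mul(Pow(Add(-193, f), -1), Add(-15, f)) (Function('k')(f) = Mul(Add(f, Add(-3, -12)), Pow(Add(-193, f), -1)) = Mul(Add(f, -15), Pow(Add(-193, f), -1)) = Mul(Add(-15, f), Pow(Add(-193, f), -1)) = Mul(Pow(Add(-193, f), -1), Add(-15, f)))
Add(Function('k')(Mul(-20, 5)), Mul(-1, 204718)) = Add(Mul(Pow(Add(-193, Mul(-20, 5)), -1), Add(-15, Mul(-20, 5))), Mul(-1, 204718)) = Add(Mul(Pow(Add(-193, -100), -1), Add(-15, -100)), -204718) = Add(Mul(Pow(-293, -1), -115), -204718) = Add(Mul(Rational(-1, 293), -115), -204718) = Add(Rational(115, 293), -204718) = Rational(-59982259, 293)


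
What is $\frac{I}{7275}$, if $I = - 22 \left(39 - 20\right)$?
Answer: $- \frac{418}{7275} \approx -0.057457$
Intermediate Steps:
$I = -418$ ($I = \left(-22\right) 19 = -418$)
$\frac{I}{7275} = - \frac{418}{7275}$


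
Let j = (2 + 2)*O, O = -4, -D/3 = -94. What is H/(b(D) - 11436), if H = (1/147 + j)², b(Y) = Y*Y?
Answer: 5527201/1471313592 ≈ 0.0037566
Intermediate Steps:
D = 282 (D = -3*(-94) = 282)
j = -16 (j = (2 + 2)*(-4) = 4*(-4) = -16)
b(Y) = Y²
H = 5527201/21609 (H = (1/147 - 16)² = (-2351/147)² = 5527201/21609 ≈ 255.78)
H/(b(D) - 11436) = 5527201/(21609*(282² - 11436)) = 5527201/(21609*(79524 - 11436)) = (5527201/21609)/68088 = (5527201/21609)*(1/68088) = 5527201/1471313592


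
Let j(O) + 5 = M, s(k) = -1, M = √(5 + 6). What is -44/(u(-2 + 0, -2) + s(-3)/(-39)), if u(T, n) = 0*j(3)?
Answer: -1716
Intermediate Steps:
M = √11 ≈ 3.3166
j(O) = -5 + √11
u(T, n) = 0 (u(T, n) = 0*(-5 + √11) = 0)
-44/(u(-2 + 0, -2) + s(-3)/(-39)) = -44/(0 - 1/(-39)) = -44/(0 - 1*(-1/39)) = -44/(0 + 1/39) = -44/1/39 = -44*39 = -1716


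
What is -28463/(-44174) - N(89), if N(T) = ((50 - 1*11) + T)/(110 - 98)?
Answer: -1328179/132522 ≈ -10.022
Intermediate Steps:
N(T) = 13/4 + T/12 (N(T) = ((50 - 11) + T)/12 = (39 + T)*(1/12) = 13/4 + T/12)
-28463/(-44174) - N(89) = -28463/(-44174) - (13/4 + (1/12)*89) = -28463*(-1/44174) - (13/4 + 89/12) = 28463/44174 - 1*32/3 = 28463/44174 - 32/3 = -1328179/132522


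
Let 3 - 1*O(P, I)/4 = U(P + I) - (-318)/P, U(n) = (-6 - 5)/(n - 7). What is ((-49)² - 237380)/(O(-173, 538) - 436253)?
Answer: 7276594693/13508843553 ≈ 0.53865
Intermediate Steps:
U(n) = -11/(-7 + n)
O(P, I) = 12 - 1272/P + 44/(-7 + I + P) (O(P, I) = 12 - 4*(-11/(-7 + (P + I)) - (-318)/P) = 12 - 4*(-11/(-7 + (I + P)) + 318/P) = 12 - 4*(-11/(-7 + I + P) + 318/P) = 12 + (-1272/P + 44/(-7 + I + P)) = 12 - 1272/P + 44/(-7 + I + P))
((-49)² - 237380)/(O(-173, 538) - 436253) = ((-49)² - 237380)/((12 - 1272/(-173) + 44/(-7 + 538 - 173)) - 436253) = (2401 - 237380)/((12 - 1272*(-1/173) + 44/358) - 436253) = -234979/((12 + 1272/173 + 44*(1/358)) - 436253) = -234979/((12 + 1272/173 + 22/179) - 436253) = -234979/(603098/30967 - 436253) = -234979/(-13508843553/30967) = -234979*(-30967/13508843553) = 7276594693/13508843553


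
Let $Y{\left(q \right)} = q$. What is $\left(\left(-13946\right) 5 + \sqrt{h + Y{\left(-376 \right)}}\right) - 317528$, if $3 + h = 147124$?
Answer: $-387258 + 3 \sqrt{16305} \approx -3.8688 \cdot 10^{5}$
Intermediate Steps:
$h = 147121$ ($h = -3 + 147124 = 147121$)
$\left(\left(-13946\right) 5 + \sqrt{h + Y{\left(-376 \right)}}\right) - 317528 = \left(\left(-13946\right) 5 + \sqrt{147121 - 376}\right) - 317528 = \left(-69730 + \sqrt{146745}\right) - 317528 = \left(-69730 + 3 \sqrt{16305}\right) - 317528 = -387258 + 3 \sqrt{16305}$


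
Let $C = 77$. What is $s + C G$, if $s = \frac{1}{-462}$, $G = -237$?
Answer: $- \frac{8431039}{462} \approx -18249.0$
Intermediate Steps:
$s = - \frac{1}{462} \approx -0.0021645$
$s + C G = - \frac{1}{462} + 77 \left(-237\right) = - \frac{1}{462} - 18249 = - \frac{8431039}{462}$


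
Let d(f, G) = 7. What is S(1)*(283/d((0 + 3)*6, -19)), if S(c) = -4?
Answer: -1132/7 ≈ -161.71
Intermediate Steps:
S(1)*(283/d((0 + 3)*6, -19)) = -1132/7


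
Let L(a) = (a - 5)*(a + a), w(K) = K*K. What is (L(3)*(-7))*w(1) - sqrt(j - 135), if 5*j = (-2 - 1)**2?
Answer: 84 - 3*I*sqrt(370)/5 ≈ 84.0 - 11.541*I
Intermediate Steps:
w(K) = K**2
L(a) = 2*a*(-5 + a) (L(a) = (-5 + a)*(2*a) = 2*a*(-5 + a))
j = 9/5 (j = (-2 - 1)**2/5 = (1/5)*(-3)**2 = (1/5)*9 = 9/5 ≈ 1.8000)
(L(3)*(-7))*w(1) - sqrt(j - 135) = ((2*3*(-5 + 3))*(-7))*1**2 - sqrt(9/5 - 135) = ((2*3*(-2))*(-7))*1 - sqrt(-666/5) = -12*(-7)*1 - 3*I*sqrt(370)/5 = 84*1 - 3*I*sqrt(370)/5 = 84 - 3*I*sqrt(370)/5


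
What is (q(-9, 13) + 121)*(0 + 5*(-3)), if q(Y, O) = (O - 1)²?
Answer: -3975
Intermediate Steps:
q(Y, O) = (-1 + O)²
(q(-9, 13) + 121)*(0 + 5*(-3)) = ((-1 + 13)² + 121)*(0 + 5*(-3)) = (12² + 121)*(0 - 15) = (144 + 121)*(-15) = 265*(-15) = -3975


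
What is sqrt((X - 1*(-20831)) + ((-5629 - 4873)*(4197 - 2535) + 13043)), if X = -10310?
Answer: 2*I*sqrt(4357690) ≈ 4175.0*I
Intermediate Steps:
sqrt((X - 1*(-20831)) + ((-5629 - 4873)*(4197 - 2535) + 13043)) = sqrt((-10310 - 1*(-20831)) + ((-5629 - 4873)*(4197 - 2535) + 13043)) = sqrt((-10310 + 20831) + (-10502*1662 + 13043)) = sqrt(10521 + (-17454324 + 13043)) = sqrt(10521 - 17441281) = sqrt(-17430760) = 2*I*sqrt(4357690)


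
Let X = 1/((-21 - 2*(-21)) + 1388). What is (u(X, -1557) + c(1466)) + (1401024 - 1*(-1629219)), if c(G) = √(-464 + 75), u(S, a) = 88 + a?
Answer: 3028774 + I*√389 ≈ 3.0288e+6 + 19.723*I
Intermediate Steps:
X = 1/1409 (X = 1/((-21 + 42) + 1388) = 1/(21 + 1388) = 1/1409 ≈ 0.00070972)
c(G) = I*√389 (c(G) = √(-389) = I*√389)
(u(X, -1557) + c(1466)) + (1401024 - 1*(-1629219)) = ((88 - 1557) + I*√389) + (1401024 - 1*(-1629219)) = (-1469 + I*√389) + (1401024 + 1629219) = (-1469 + I*√389) + 3030243 = 3028774 + I*√389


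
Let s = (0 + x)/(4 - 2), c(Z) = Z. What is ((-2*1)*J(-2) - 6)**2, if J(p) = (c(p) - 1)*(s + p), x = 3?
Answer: 81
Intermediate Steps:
s = 3/2 (s = (0 + 3)/(4 - 2) = 3/2 ≈ 1.5000)
J(p) = (-1 + p)*(3/2 + p) (J(p) = (p - 1)*(3/2 + p) = (-1 + p)*(3/2 + p))
((-2*1)*J(-2) - 6)**2 = ((-2*1)*(-3/2 + (-2)**2 + (1/2)*(-2)) - 6)**2 = (-2*(-3/2 + 4 - 1) - 6)**2 = (-2*3/2 - 6)**2 = (-3 - 6)**2 = (-9)**2 = 81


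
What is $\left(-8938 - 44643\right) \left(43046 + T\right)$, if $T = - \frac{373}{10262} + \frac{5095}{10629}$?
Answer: $- \frac{251577908859556961}{109074798} \approx -2.3065 \cdot 10^{9}$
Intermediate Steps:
$T = \frac{48320273}{109074798}$ ($T = \left(-373\right) \frac{1}{10262} + 5095 \cdot \frac{1}{10629} = - \frac{373}{10262} + \frac{5095}{10629} = \frac{48320273}{109074798} \approx 0.443$)
$\left(-8938 - 44643\right) \left(43046 + T\right) = \left(-8938 - 44643\right) \left(43046 + \frac{48320273}{109074798}\right) = \left(-53581\right) \frac{4695282074981}{109074798} = - \frac{251577908859556961}{109074798}$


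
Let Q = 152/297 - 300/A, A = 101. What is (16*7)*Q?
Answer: -8259776/29997 ≈ -275.35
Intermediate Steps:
Q = -73748/29997 (Q = 152/297 - 300/101 = -73748/29997 ≈ -2.4585)
(16*7)*Q = (16*7)*(-73748/29997) = 112*(-73748/29997) = -8259776/29997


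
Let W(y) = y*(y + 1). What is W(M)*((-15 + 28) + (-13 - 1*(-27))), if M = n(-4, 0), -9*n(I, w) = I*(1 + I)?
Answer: 12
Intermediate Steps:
n(I, w) = -I*(1 + I)/9
M = -4/3 (M = -⅑*(-4)*(1 - 4) = -⅑*(-4)*(-3) = -4/3 ≈ -1.3333)
W(y) = y*(1 + y)
W(M)*((-15 + 28) + (-13 - 1*(-27))) = (-4*(1 - 4/3)/3)*((-15 + 28) + (-13 - 1*(-27))) = (-4/3*(-⅓))*(13 + (-13 + 27)) = 4*(13 + 14)/9 = (4/9)*27 = 12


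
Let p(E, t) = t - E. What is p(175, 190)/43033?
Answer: 15/43033 ≈ 0.00034857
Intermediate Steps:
p(175, 190)/43033 = (190 - 1*175)/43033 = (190 - 175)*(1/43033) = 15*(1/43033) = 15/43033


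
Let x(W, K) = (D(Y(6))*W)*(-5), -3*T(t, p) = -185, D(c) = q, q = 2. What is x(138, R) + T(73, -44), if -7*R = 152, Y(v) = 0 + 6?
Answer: -3955/3 ≈ -1318.3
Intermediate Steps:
Y(v) = 6
D(c) = 2
T(t, p) = 185/3 (T(t, p) = -⅓*(-185) = 185/3)
R = -152/7 (R = -⅐*152 = -152/7 ≈ -21.714)
x(W, K) = -10*W (x(W, K) = (2*W)*(-5) = -10*W)
x(138, R) + T(73, -44) = -10*138 + 185/3 = -1380 + 185/3 = -3955/3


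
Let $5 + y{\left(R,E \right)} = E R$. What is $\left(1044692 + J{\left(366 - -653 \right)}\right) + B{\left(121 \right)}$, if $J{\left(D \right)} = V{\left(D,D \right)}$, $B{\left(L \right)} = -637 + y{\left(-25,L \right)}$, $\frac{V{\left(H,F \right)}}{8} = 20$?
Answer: $1041185$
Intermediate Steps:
$V{\left(H,F \right)} = 160$ ($V{\left(H,F \right)} = 8 \cdot 20 = 160$)
$y{\left(R,E \right)} = -5 + E R$
$B{\left(L \right)} = -642 - 25 L$ ($B{\left(L \right)} = -637 + \left(-5 + L \left(-25\right)\right) = -637 - \left(5 + 25 L\right) = -642 - 25 L$)
$J{\left(D \right)} = 160$
$\left(1044692 + J{\left(366 - -653 \right)}\right) + B{\left(121 \right)} = \left(1044692 + 160\right) - 3667 = 1044852 - 3667 = 1041185$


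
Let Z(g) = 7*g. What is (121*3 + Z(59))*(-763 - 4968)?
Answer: -4447256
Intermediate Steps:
(121*3 + Z(59))*(-763 - 4968) = (121*3 + 7*59)*(-763 - 4968) = (363 + 413)*(-5731) = 776*(-5731) = -4447256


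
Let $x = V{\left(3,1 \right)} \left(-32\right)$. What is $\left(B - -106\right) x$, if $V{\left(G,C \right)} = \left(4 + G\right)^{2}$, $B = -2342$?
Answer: $3506048$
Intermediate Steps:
$x = -1568$ ($x = \left(4 + 3\right)^{2} \left(-32\right) = 7^{2} \left(-32\right) = 49 \left(-32\right) = -1568$)
$\left(B - -106\right) x = \left(-2342 - -106\right) \left(-1568\right) = \left(-2342 + 106\right) \left(-1568\right) = \left(-2236\right) \left(-1568\right) = 3506048$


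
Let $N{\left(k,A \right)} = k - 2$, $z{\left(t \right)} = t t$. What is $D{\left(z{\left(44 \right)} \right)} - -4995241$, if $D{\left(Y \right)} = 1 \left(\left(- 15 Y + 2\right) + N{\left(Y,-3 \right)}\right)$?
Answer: $4968137$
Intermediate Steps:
$z{\left(t \right)} = t^{2}$
$N{\left(k,A \right)} = -2 + k$
$D{\left(Y \right)} = - 14 Y$ ($D{\left(Y \right)} = 1 \left(\left(- 15 Y + 2\right) + \left(-2 + Y\right)\right) = 1 \left(\left(2 - 15 Y\right) + \left(-2 + Y\right)\right) = 1 \left(- 14 Y\right) = - 14 Y$)
$D{\left(z{\left(44 \right)} \right)} - -4995241 = - 14 \cdot 44^{2} - -4995241 = \left(-14\right) 1936 + 4995241 = -27104 + 4995241 = 4968137$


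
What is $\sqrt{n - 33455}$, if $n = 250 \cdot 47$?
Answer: $i \sqrt{21705} \approx 147.33 i$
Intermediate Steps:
$n = 11750$
$\sqrt{n - 33455} = \sqrt{11750 - 33455} = \sqrt{-21705} = i \sqrt{21705}$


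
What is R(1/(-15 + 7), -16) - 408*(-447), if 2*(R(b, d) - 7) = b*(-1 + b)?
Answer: 23345033/128 ≈ 1.8238e+5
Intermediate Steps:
R(b, d) = 7 + b*(-1 + b)/2 (R(b, d) = 7 + (b*(-1 + b))/2 = 7 + b*(-1 + b)/2)
R(1/(-15 + 7), -16) - 408*(-447) = (7 + (1/(-15 + 7))²/2 - 1/(2*(-15 + 7))) - 408*(-447) = (7 + (1/(-8))²/2 - ½/(-8)) + 182376 = (7 + (-⅛)²/2 - ½*(-⅛)) + 182376 = (7 + (½)*(1/64) + 1/16) + 182376 = (7 + 1/128 + 1/16) + 182376 = 905/128 + 182376 = 23345033/128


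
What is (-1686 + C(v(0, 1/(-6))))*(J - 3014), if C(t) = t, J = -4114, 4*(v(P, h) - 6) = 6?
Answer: 11964348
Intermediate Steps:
v(P, h) = 15/2 (v(P, h) = 6 + (1/4)*6 = 6 + 3/2 = 15/2)
(-1686 + C(v(0, 1/(-6))))*(J - 3014) = (-1686 + 15/2)*(-4114 - 3014) = -3357/2*(-7128) = 11964348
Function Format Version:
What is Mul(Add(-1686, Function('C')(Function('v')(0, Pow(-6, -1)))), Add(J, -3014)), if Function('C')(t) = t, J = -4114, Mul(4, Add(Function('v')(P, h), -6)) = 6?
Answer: 11964348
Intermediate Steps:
Function('v')(P, h) = Rational(15, 2) (Function('v')(P, h) = Add(6, Mul(Rational(1, 4), 6)) = Add(6, Rational(3, 2)) = Rational(15, 2))
Mul(Add(-1686, Function('C')(Function('v')(0, Pow(-6, -1)))), Add(J, -3014)) = Mul(Add(-1686, Rational(15, 2)), Add(-4114, -3014)) = Mul(Rational(-3357, 2), -7128) = 11964348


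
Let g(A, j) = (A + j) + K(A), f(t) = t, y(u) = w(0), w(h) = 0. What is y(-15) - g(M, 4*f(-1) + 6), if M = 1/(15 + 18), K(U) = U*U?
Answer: -2212/1089 ≈ -2.0312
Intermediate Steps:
y(u) = 0
K(U) = U²
M = 1/33 ≈ 0.030303
g(A, j) = A + j + A² (g(A, j) = (A + j) + A² = A + j + A²)
y(-15) - g(M, 4*f(-1) + 6) = 0 - (1/33 + (4*(-1) + 6) + (1/33)²) = 0 - (1/33 + (-4 + 6) + 1/1089) = 0 - (1/33 + 2 + 1/1089) = 0 - 1*2212/1089 = 0 - 2212/1089 = -2212/1089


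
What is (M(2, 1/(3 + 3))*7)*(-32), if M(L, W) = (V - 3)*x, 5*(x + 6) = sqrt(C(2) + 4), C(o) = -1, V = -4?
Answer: -9408 + 1568*sqrt(3)/5 ≈ -8864.8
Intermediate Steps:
x = -6 + sqrt(3)/5 (x = -6 + sqrt(-1 + 4)/5 = -6 + sqrt(3)/5 ≈ -5.6536)
M(L, W) = 42 - 7*sqrt(3)/5 (M(L, W) = (-4 - 3)*(-6 + sqrt(3)/5) = -7*(-6 + sqrt(3)/5) = 42 - 7*sqrt(3)/5)
(M(2, 1/(3 + 3))*7)*(-32) = ((42 - 7*sqrt(3)/5)*7)*(-32) = (294 - 49*sqrt(3)/5)*(-32) = -9408 + 1568*sqrt(3)/5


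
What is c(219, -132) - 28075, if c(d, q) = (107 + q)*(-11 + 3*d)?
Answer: -44225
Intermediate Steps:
c(d, q) = (-11 + 3*d)*(107 + q)
c(219, -132) - 28075 = (-1177 - 11*(-132) + 321*219 + 3*219*(-132)) - 28075 = (-1177 + 1452 + 70299 - 86724) - 28075 = -16150 - 28075 = -44225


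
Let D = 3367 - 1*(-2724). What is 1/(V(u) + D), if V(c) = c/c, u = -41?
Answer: 1/6092 ≈ 0.00016415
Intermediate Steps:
D = 6091 (D = 3367 + 2724 = 6091)
V(c) = 1
1/(V(u) + D) = 1/(1 + 6091) = 1/6092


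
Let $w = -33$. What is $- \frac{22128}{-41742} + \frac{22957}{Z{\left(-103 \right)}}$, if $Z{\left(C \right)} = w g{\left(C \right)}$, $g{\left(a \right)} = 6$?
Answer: $- \frac{1605875}{13914} \approx -115.41$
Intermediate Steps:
$Z{\left(C \right)} = -198$ ($Z{\left(C \right)} = \left(-33\right) 6 = -198$)
$- \frac{22128}{-41742} + \frac{22957}{Z{\left(-103 \right)}} = - \frac{22128}{-41742} + \frac{22957}{-198} = \left(-22128\right) \left(- \frac{1}{41742}\right) + 22957 \left(- \frac{1}{198}\right) = \frac{3688}{6957} - \frac{2087}{18} = - \frac{1605875}{13914}$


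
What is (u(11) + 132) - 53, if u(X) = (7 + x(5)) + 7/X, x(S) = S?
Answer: 1008/11 ≈ 91.636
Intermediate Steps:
u(X) = 12 + 7/X (u(X) = (7 + 5) + 7/X = 12 + 7/X)
(u(11) + 132) - 53 = ((12 + 7/11) + 132) - 53 = (139/11 + 132) - 53 = 1591/11 - 53 = 1008/11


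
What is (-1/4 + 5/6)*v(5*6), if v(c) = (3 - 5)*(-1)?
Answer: 7/6 ≈ 1.1667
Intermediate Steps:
v(c) = 2 (v(c) = -2*(-1) = 2)
(-1/4 + 5/6)*v(5*6) = (-1/4 + 5/6)*2 = (-1*¼ + 5*(⅙))*2 = (-¼ + ⅚)*2 = (7/12)*2 = 7/6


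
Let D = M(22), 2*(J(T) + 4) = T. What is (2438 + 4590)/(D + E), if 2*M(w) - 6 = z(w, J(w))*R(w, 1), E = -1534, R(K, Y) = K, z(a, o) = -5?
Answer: -3514/793 ≈ -4.4313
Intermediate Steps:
J(T) = -4 + T/2
M(w) = 3 - 5*w/2 (M(w) = 3 + (-5*w)/2 = 3 - 5*w/2)
D = -52 (D = 3 - 5/2*22 = 3 - 55 = -52)
(2438 + 4590)/(D + E) = (2438 + 4590)/(-52 - 1534) = 7028/(-1586) = 7028*(-1/1586) = -3514/793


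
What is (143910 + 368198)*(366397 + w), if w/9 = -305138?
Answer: -1218737663260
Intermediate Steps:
w = -2746242 (w = 9*(-305138) = -2746242)
(143910 + 368198)*(366397 + w) = (143910 + 368198)*(366397 - 2746242) = 512108*(-2379845) = -1218737663260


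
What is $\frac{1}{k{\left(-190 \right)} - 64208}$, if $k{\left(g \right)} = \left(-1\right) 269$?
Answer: $- \frac{1}{64477} \approx -1.5509 \cdot 10^{-5}$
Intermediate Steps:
$k{\left(g \right)} = -269$
$\frac{1}{k{\left(-190 \right)} - 64208} = \frac{1}{-269 - 64208} = \frac{1}{-64477} = - \frac{1}{64477}$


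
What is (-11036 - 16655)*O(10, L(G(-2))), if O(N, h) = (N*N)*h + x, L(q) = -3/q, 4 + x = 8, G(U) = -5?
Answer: -1772224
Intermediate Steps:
x = 4 (x = -4 + 8 = 4)
O(N, h) = 4 + h*N**2 (O(N, h) = (N*N)*h + 4 = N**2*h + 4 = h*N**2 + 4 = 4 + h*N**2)
(-11036 - 16655)*O(10, L(G(-2))) = (-11036 - 16655)*(4 - 3/(-5)*10**2) = -27691*(4 - 3*(-1/5)*100) = -27691*(4 + (3/5)*100) = -27691*(4 + 60) = -27691*64 = -1772224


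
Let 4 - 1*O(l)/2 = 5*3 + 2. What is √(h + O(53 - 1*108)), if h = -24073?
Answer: I*√24099 ≈ 155.24*I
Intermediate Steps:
O(l) = -26 (O(l) = 8 - 2*(5*3 + 2) = 8 - 2*(15 + 2) = 8 - 2*17 = 8 - 34 = -26)
√(h + O(53 - 1*108)) = √(-24073 - 26) = √(-24099) = I*√24099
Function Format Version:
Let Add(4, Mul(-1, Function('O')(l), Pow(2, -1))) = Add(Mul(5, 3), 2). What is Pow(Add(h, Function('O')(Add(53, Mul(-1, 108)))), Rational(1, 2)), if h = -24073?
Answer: Mul(I, Pow(24099, Rational(1, 2))) ≈ Mul(155.24, I)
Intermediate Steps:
Function('O')(l) = -26 (Function('O')(l) = Add(8, Mul(-2, Add(Mul(5, 3), 2))) = Add(8, Mul(-2, Add(15, 2))) = Add(8, Mul(-2, 17)) = Add(8, -34) = -26)
Pow(Add(h, Function('O')(Add(53, Mul(-1, 108)))), Rational(1, 2)) = Pow(Add(-24073, -26), Rational(1, 2)) = Pow(-24099, Rational(1, 2)) = Mul(I, Pow(24099, Rational(1, 2)))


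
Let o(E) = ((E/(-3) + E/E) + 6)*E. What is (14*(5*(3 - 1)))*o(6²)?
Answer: -25200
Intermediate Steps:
o(E) = E*(7 - E/3) (o(E) = ((E*(-⅓) + 1) + 6)*E = ((-E/3 + 1) + 6)*E = ((1 - E/3) + 6)*E = (7 - E/3)*E = E*(7 - E/3))
(14*(5*(3 - 1)))*o(6²) = (14*(5*(3 - 1)))*((⅓)*6²*(21 - 1*6²)) = (14*(5*2))*((⅓)*36*(21 - 1*36)) = (14*10)*((⅓)*36*(21 - 36)) = 140*((⅓)*36*(-15)) = 140*(-180) = -25200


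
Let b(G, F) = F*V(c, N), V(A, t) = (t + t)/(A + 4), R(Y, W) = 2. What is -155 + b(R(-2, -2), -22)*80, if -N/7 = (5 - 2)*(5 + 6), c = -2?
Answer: 406405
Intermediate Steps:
N = -231 (N = -7*(5 - 2)*(5 + 6) = -21*11 = -7*33 = -231)
V(A, t) = 2*t/(4 + A) (V(A, t) = (2*t)/(4 + A) = 2*t/(4 + A))
b(G, F) = -231*F (b(G, F) = F*(2*(-231)/(4 - 2)) = F*(2*(-231)/2) = F*(2*(-231)*(1/2)) = F*(-231) = -231*F)
-155 + b(R(-2, -2), -22)*80 = -155 - 231*(-22)*80 = -155 + 5082*80 = -155 + 406560 = 406405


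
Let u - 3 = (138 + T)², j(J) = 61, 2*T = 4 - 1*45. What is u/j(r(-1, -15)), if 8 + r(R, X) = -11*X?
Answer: 55237/244 ≈ 226.38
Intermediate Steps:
T = -41/2 (T = (4 - 1*45)/2 = (4 - 45)/2 = (½)*(-41) = -41/2 ≈ -20.500)
r(R, X) = -8 - 11*X
u = 55237/4 (u = 3 + (138 - 41/2)² = 3 + (235/2)² = 3 + 55225/4 = 55237/4 ≈ 13809.)
u/j(r(-1, -15)) = (55237/4)/61 = (55237/4)*(1/61) = 55237/244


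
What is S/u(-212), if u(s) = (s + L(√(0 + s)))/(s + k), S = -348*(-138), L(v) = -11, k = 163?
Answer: 2353176/223 ≈ 10552.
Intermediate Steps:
S = 48024
u(s) = (-11 + s)/(163 + s) (u(s) = (s - 11)/(s + 163) = (-11 + s)/(163 + s))
S/u(-212) = 48024/(((-11 - 212)/(163 - 212))) = 48024/((-223/(-49))) = 48024/((-1/49*(-223))) = 48024/(223/49) = 48024*(49/223) = 2353176/223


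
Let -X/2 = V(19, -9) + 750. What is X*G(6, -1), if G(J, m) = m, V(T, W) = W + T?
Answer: 1520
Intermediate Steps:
V(T, W) = T + W
X = -1520 (X = -2*((19 - 9) + 750) = -2*(10 + 750) = -2*760 = -1520)
X*G(6, -1) = -1520*(-1) = 1520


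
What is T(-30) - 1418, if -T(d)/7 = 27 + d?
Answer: -1397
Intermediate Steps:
T(d) = -189 - 7*d (T(d) = -7*(27 + d) = -189 - 7*d)
T(-30) - 1418 = (-189 - 7*(-30)) - 1418 = (-189 + 210) - 1418 = 21 - 1418 = -1397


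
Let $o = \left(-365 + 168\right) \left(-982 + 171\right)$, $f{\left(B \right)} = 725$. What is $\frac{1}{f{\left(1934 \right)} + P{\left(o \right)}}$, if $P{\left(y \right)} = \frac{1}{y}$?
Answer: $\frac{159767}{115831076} \approx 0.0013793$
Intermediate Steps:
$o = 159767$ ($o = \left(-197\right) \left(-811\right) = 159767$)
$\frac{1}{f{\left(1934 \right)} + P{\left(o \right)}} = \frac{1}{725 + \frac{1}{159767}} = \frac{1}{\frac{115831076}{159767}} = \frac{159767}{115831076}$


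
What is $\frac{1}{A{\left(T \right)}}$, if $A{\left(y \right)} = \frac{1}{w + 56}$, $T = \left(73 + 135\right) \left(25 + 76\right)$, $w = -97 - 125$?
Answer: $-166$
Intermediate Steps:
$w = -222$ ($w = -97 - 125 = -222$)
$T = 21008$ ($T = 208 \cdot 101 = 21008$)
$A{\left(y \right)} = - \frac{1}{166}$ ($A{\left(y \right)} = \frac{1}{-222 + 56} = \frac{1}{-166} = - \frac{1}{166}$)
$\frac{1}{A{\left(T \right)}} = \frac{1}{- \frac{1}{166}} = -166$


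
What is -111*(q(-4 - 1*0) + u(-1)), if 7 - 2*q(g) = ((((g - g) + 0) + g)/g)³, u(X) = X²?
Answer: -444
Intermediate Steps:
q(g) = 3 (q(g) = 7/2 - (((g - g) + 0) + g)³/g³/2 = 7/2 - ((0 + 0) + g)³/g³/2 = 7/2 - (0 + g)³/g³/2 = 7/2 - (g/g)³/2 = 7/2 - ½*1³ = 7/2 - ½*1 = 7/2 - ½ = 3)
-111*(q(-4 - 1*0) + u(-1)) = -111*(3 + (-1)²) = -111*(3 + 1) = -111*4 = -444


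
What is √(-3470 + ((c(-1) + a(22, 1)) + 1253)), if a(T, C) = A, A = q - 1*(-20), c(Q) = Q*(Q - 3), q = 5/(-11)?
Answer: 8*I*√4147/11 ≈ 46.834*I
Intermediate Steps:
q = -5/11 (q = 5*(-1/11) = -5/11 ≈ -0.45455)
c(Q) = Q*(-3 + Q)
A = 215/11 (A = -5/11 - 1*(-20) = -5/11 + 20 = 215/11 ≈ 19.545)
a(T, C) = 215/11
√(-3470 + ((c(-1) + a(22, 1)) + 1253)) = √(-3470 + ((-(-3 - 1) + 215/11) + 1253)) = √(-3470 + ((-1*(-4) + 215/11) + 1253)) = √(-3470 + ((4 + 215/11) + 1253)) = √(-3470 + (259/11 + 1253)) = √(-3470 + 14042/11) = √(-24128/11) = 8*I*√4147/11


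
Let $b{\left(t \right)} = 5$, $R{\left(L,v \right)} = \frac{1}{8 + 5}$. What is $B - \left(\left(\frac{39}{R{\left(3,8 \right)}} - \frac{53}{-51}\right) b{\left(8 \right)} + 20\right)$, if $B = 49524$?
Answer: $\frac{2395154}{51} \approx 46964.0$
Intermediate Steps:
$R{\left(L,v \right)} = \frac{1}{13}$
$B - \left(\left(\frac{39}{R{\left(3,8 \right)}} - \frac{53}{-51}\right) b{\left(8 \right)} + 20\right) = 49524 - \left(\left(39 \frac{1}{\frac{1}{13}} - \frac{53}{-51}\right) 5 + 20\right) = 49524 - \left(\left(39 \cdot 13 - - \frac{53}{51}\right) 5 + 20\right) = 49524 - \left(\left(507 + \frac{53}{51}\right) 5 + 20\right) = 49524 - \left(\frac{25910}{51} \cdot 5 + 20\right) = 49524 - \left(\frac{129550}{51} + 20\right) = 49524 - \frac{130570}{51} = \frac{2395154}{51}$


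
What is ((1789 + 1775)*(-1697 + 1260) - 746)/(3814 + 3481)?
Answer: -1558214/7295 ≈ -213.60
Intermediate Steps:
((1789 + 1775)*(-1697 + 1260) - 746)/(3814 + 3481) = (3564*(-437) - 746)/7295 = (-1557468 - 746)*(1/7295) = -1558214*1/7295 = -1558214/7295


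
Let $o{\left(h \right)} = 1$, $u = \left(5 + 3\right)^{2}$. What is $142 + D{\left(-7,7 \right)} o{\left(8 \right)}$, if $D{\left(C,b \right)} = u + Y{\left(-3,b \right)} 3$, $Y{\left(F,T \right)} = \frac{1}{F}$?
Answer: $205$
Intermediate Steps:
$u = 64$ ($u = 8^{2} = 64$)
$D{\left(C,b \right)} = 63$ ($D{\left(C,b \right)} = 64 + \frac{1}{-3} \cdot 3 = 64 - 1 = 63$)
$142 + D{\left(-7,7 \right)} o{\left(8 \right)} = 142 + 63 \cdot 1 = 142 + 63 = 205$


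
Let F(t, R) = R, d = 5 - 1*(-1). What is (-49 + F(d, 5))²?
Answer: 1936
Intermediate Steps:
d = 6 (d = 5 + 1 = 6)
(-49 + F(d, 5))² = (-49 + 5)² = (-44)² = 1936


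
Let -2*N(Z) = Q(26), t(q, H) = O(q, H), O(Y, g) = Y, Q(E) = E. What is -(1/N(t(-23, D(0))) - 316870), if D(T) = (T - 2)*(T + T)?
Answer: 4119311/13 ≈ 3.1687e+5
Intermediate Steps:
D(T) = 2*T*(-2 + T) (D(T) = (-2 + T)*(2*T) = 2*T*(-2 + T))
t(q, H) = q
N(Z) = -13 (N(Z) = -½*26 = -13)
-(1/N(t(-23, D(0))) - 316870) = -(1/(-13) - 316870) = -(-1/13 - 316870) = -1*(-4119311/13) = 4119311/13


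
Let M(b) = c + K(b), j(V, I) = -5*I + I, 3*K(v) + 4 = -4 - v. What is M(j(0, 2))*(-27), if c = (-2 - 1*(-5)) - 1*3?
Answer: 0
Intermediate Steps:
K(v) = -8/3 - v/3 (K(v) = -4/3 + (-4 - v)/3 = -4/3 + (-4/3 - v/3) = -8/3 - v/3)
c = 0 (c = (-2 + 5) - 3 = 3 - 3 = 0)
j(V, I) = -4*I
M(b) = -8/3 - b/3 (M(b) = 0 + (-8/3 - b/3) = -8/3 - b/3)
M(j(0, 2))*(-27) = (-8/3 - (-4)*2/3)*(-27) = (-8/3 - ⅓*(-8))*(-27) = (-8/3 + 8/3)*(-27) = 0*(-27) = 0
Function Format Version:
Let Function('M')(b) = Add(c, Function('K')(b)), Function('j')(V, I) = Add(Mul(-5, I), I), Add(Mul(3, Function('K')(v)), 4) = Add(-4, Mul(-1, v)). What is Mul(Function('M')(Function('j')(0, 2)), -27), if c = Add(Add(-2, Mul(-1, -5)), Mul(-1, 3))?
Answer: 0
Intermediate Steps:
Function('K')(v) = Add(Rational(-8, 3), Mul(Rational(-1, 3), v)) (Function('K')(v) = Add(Rational(-4, 3), Mul(Rational(1, 3), Add(-4, Mul(-1, v)))) = Add(Rational(-4, 3), Add(Rational(-4, 3), Mul(Rational(-1, 3), v))) = Add(Rational(-8, 3), Mul(Rational(-1, 3), v)))
c = 0 (c = Add(Add(-2, 5), -3) = Add(3, -3) = 0)
Function('j')(V, I) = Mul(-4, I)
Function('M')(b) = Add(Rational(-8, 3), Mul(Rational(-1, 3), b)) (Function('M')(b) = Add(0, Add(Rational(-8, 3), Mul(Rational(-1, 3), b))) = Add(Rational(-8, 3), Mul(Rational(-1, 3), b)))
Mul(Function('M')(Function('j')(0, 2)), -27) = Mul(Add(Rational(-8, 3), Mul(Rational(-1, 3), Mul(-4, 2))), -27) = Mul(Add(Rational(-8, 3), Mul(Rational(-1, 3), -8)), -27) = Mul(Add(Rational(-8, 3), Rational(8, 3)), -27) = Mul(0, -27) = 0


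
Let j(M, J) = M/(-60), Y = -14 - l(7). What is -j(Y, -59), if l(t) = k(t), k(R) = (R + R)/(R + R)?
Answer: -¼ ≈ -0.25000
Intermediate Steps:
k(R) = 1 (k(R) = (2*R)/((2*R)) = (2*R)*(1/(2*R)) = 1)
l(t) = 1
Y = -15 (Y = -14 - 1*1 = -14 - 1 = -15)
j(M, J) = -M/60 (j(M, J) = M*(-1/60) = -M/60)
-j(Y, -59) = -(-1)*(-15)/60 = -1*¼ = -¼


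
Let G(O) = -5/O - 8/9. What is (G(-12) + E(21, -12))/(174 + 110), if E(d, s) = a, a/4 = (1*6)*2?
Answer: 1711/10224 ≈ 0.16735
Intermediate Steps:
a = 48 (a = 4*((1*6)*2) = 4*(6*2) = 4*12 = 48)
G(O) = -8/9 - 5/O (G(O) = -5/O - 8*⅑ = -5/O - 8/9 = -8/9 - 5/O)
E(d, s) = 48
(G(-12) + E(21, -12))/(174 + 110) = ((-8/9 - 5/(-12)) + 48)/(174 + 110) = ((-8/9 - 5*(-1/12)) + 48)/284 = ((-8/9 + 5/12) + 48)*(1/284) = (-17/36 + 48)*(1/284) = (1711/36)*(1/284) = 1711/10224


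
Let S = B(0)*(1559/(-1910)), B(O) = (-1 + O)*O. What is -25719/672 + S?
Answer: -8573/224 ≈ -38.272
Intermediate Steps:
B(O) = O*(-1 + O)
S = 0 (S = (0*(-1 + 0))*(1559/(-1910)) = (0*(-1))*(1559*(-1/1910)) = 0*(-1559/1910) = 0)
-25719/672 + S = -25719/672 + 0 = -25719*1/672 + 0 = -8573/224 + 0 = -8573/224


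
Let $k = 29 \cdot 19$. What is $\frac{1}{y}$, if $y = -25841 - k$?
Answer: $- \frac{1}{26392} \approx -3.789 \cdot 10^{-5}$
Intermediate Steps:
$k = 551$
$y = -26392$ ($y = -25841 - 551 = -26392$)
$\frac{1}{y} = \frac{1}{-26392} = - \frac{1}{26392}$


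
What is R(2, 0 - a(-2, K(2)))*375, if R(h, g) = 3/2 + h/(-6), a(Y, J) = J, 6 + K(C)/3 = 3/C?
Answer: 875/2 ≈ 437.50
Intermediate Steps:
K(C) = -18 + 9/C (K(C) = -18 + 3*(3/C) = -18 + 9/C)
R(h, g) = 3/2 - h/6 (R(h, g) = 3*(½) + h*(-⅙) = 3/2 - h/6)
R(2, 0 - a(-2, K(2)))*375 = (3/2 - ⅙*2)*375 = (3/2 - ⅓)*375 = (7/6)*375 = 875/2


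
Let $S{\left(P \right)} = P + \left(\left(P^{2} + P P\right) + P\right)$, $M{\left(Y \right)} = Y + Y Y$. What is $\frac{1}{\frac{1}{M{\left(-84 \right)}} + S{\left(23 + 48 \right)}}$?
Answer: $\frac{6972}{71281729} \approx 9.7809 \cdot 10^{-5}$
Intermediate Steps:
$M{\left(Y \right)} = Y + Y^{2}$
$S{\left(P \right)} = 2 P + 2 P^{2}$ ($S{\left(P \right)} = P + \left(\left(P^{2} + P^{2}\right) + P\right) = P + \left(2 P^{2} + P\right) = P + \left(P + 2 P^{2}\right) = 2 P + 2 P^{2}$)
$\frac{1}{\frac{1}{M{\left(-84 \right)}} + S{\left(23 + 48 \right)}} = \frac{1}{\frac{1}{\left(-84\right) \left(1 - 84\right)} + 2 \left(23 + 48\right) \left(1 + \left(23 + 48\right)\right)} = \frac{1}{\frac{1}{\left(-84\right) \left(-83\right)} + 2 \cdot 71 \left(1 + 71\right)} = \frac{1}{\frac{1}{6972} + 2 \cdot 71 \cdot 72} = \frac{1}{\frac{1}{6972} + 10224} = \frac{1}{\frac{71281729}{6972}} = \frac{6972}{71281729}$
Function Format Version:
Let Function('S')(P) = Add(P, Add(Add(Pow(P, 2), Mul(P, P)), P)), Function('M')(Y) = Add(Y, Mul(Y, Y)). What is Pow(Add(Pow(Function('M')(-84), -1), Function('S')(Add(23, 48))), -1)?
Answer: Rational(6972, 71281729) ≈ 9.7809e-5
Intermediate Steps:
Function('M')(Y) = Add(Y, Pow(Y, 2))
Function('S')(P) = Add(Mul(2, P), Mul(2, Pow(P, 2))) (Function('S')(P) = Add(P, Add(Add(Pow(P, 2), Pow(P, 2)), P)) = Add(P, Add(Mul(2, Pow(P, 2)), P)) = Add(P, Add(P, Mul(2, Pow(P, 2)))) = Add(Mul(2, P), Mul(2, Pow(P, 2))))
Pow(Add(Pow(Function('M')(-84), -1), Function('S')(Add(23, 48))), -1) = Pow(Add(Pow(Mul(-84, Add(1, -84)), -1), Mul(2, Add(23, 48), Add(1, Add(23, 48)))), -1) = Pow(Add(Pow(Mul(-84, -83), -1), Mul(2, 71, Add(1, 71))), -1) = Pow(Add(Pow(6972, -1), Mul(2, 71, 72)), -1) = Pow(Add(Rational(1, 6972), 10224), -1) = Pow(Rational(71281729, 6972), -1) = Rational(6972, 71281729)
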